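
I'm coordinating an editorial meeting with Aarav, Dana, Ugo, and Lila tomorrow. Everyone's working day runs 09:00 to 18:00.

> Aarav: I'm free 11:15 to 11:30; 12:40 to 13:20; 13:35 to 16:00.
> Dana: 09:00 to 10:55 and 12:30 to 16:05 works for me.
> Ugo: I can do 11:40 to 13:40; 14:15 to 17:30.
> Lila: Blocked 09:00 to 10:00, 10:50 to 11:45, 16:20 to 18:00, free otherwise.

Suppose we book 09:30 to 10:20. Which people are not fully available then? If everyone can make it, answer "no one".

Aarav free: 11:15-11:30, 12:40-13:20, 13:35-16:00.
Dana free: 09:00-10:55, 12:30-16:05.
Ugo free: 11:40-13:40, 14:15-17:30.
Lila free: 10:00-10:50, 11:45-16:20 (invert busy blocks within the working day).
Aarav: not fully free for 09:30-10:20. Dana: free for 09:30-10:20. Ugo: not fully free for 09:30-10:20. Lila: not fully free for 09:30-10:20.

Aarav, Lila, Ugo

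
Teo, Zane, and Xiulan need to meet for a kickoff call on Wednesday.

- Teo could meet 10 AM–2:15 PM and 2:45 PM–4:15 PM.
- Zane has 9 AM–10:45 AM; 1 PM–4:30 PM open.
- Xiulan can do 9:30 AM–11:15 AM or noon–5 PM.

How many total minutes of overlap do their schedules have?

Teo ∩ Zane: 10:00-10:45, 13:00-14:15, 14:45-16:15.
Teo ∩ Zane ∩ Xiulan: 10:00-10:45, 13:00-14:15, 14:45-16:15.
Summing the common windows: 45 + 75 + 90 = 210 minutes.

210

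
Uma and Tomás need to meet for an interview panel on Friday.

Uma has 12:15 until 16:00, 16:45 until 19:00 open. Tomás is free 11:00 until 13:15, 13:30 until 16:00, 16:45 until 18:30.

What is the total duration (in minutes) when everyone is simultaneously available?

Uma ∩ Tomás: 12:15-13:15, 13:30-16:00, 16:45-18:30.
Summing the common windows: 60 + 150 + 105 = 315 minutes.

315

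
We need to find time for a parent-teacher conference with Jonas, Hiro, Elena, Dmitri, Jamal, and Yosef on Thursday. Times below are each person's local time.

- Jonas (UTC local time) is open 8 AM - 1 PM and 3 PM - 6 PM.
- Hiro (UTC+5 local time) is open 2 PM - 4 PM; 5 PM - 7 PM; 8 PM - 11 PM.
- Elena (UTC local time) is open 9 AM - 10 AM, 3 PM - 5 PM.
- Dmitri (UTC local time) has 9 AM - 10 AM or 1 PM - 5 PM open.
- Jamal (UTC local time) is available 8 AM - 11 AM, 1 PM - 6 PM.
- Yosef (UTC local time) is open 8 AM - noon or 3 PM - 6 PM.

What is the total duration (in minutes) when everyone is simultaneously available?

Jonas in UTC: 08:00-13:00, 15:00-18:00.
Hiro in UTC: 09:00-11:00, 12:00-14:00, 15:00-18:00 (subtract 5h to convert from UTC+5).
Elena in UTC: 09:00-10:00, 15:00-17:00.
Dmitri in UTC: 09:00-10:00, 13:00-17:00.
Jamal in UTC: 08:00-11:00, 13:00-18:00.
Yosef in UTC: 08:00-12:00, 15:00-18:00.
Jonas ∩ Hiro: 09:00-11:00, 12:00-13:00, 15:00-18:00.
Jonas ∩ Hiro ∩ Elena: 09:00-10:00, 15:00-17:00.
Jonas ∩ Hiro ∩ Elena ∩ Dmitri: 09:00-10:00, 15:00-17:00.
Jonas ∩ Hiro ∩ Elena ∩ Dmitri ∩ Jamal: 09:00-10:00, 15:00-17:00.
Jonas ∩ Hiro ∩ Elena ∩ Dmitri ∩ Jamal ∩ Yosef: 09:00-10:00, 15:00-17:00.
So the common availability across everyone is 09:00-10:00, 15:00-17:00.
Summing the common windows: 60 + 120 = 180 minutes.

180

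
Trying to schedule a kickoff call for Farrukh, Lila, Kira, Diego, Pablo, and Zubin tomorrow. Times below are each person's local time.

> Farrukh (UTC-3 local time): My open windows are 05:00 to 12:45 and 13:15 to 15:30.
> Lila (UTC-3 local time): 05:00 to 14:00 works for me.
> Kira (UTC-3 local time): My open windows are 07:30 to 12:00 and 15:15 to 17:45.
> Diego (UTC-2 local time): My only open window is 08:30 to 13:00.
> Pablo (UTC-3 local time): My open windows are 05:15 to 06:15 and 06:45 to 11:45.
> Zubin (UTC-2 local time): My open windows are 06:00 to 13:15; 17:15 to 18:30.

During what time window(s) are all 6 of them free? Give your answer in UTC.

Farrukh in UTC: 08:00-15:45, 16:15-18:30 (add 3h to convert from UTC-3).
Lila in UTC: 08:00-17:00 (add 3h to convert from UTC-3).
Kira in UTC: 10:30-15:00, 18:15-20:45 (add 3h to convert from UTC-3).
Diego in UTC: 10:30-15:00 (add 2h to convert from UTC-2).
Pablo in UTC: 08:15-09:15, 09:45-14:45 (add 3h to convert from UTC-3).
Zubin in UTC: 08:00-15:15, 19:15-20:30 (add 2h to convert from UTC-2).
Farrukh ∩ Lila: 08:00-15:45, 16:15-17:00.
Farrukh ∩ Lila ∩ Kira: 10:30-15:00.
Farrukh ∩ Lila ∩ Kira ∩ Diego: 10:30-15:00.
Farrukh ∩ Lila ∩ Kira ∩ Diego ∩ Pablo: 10:30-14:45.
Farrukh ∩ Lila ∩ Kira ∩ Diego ∩ Pablo ∩ Zubin: 10:30-14:45.

10:30-14:45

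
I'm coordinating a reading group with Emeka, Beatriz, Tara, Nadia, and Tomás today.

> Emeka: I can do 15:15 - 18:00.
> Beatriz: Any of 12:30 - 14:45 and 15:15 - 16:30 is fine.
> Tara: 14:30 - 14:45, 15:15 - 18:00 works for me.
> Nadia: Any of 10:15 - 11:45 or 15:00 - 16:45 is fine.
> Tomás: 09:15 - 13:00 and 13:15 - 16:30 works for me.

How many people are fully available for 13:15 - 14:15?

2

Beatriz and Tomás can make the full 13:15-14:15 slot — that's 2.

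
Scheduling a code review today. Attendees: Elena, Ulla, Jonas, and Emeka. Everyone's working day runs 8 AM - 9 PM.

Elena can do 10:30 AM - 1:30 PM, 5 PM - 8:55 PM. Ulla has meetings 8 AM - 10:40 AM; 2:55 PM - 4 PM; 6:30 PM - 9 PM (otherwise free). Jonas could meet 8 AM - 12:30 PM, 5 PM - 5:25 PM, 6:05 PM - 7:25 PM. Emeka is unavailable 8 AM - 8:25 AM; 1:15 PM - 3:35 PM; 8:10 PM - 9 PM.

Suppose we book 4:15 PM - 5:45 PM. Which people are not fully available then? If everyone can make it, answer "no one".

Elena, Jonas

Elena free: 10:30-13:30, 17:00-20:55.
Ulla free: 10:40-14:55, 16:00-18:30 (invert busy blocks within the working day).
Jonas free: 08:00-12:30, 17:00-17:25, 18:05-19:25.
Emeka free: 08:25-13:15, 15:35-20:10 (invert busy blocks within the working day).
Elena: not fully free for 16:15-17:45. Ulla: free for 16:15-17:45. Jonas: not fully free for 16:15-17:45. Emeka: free for 16:15-17:45.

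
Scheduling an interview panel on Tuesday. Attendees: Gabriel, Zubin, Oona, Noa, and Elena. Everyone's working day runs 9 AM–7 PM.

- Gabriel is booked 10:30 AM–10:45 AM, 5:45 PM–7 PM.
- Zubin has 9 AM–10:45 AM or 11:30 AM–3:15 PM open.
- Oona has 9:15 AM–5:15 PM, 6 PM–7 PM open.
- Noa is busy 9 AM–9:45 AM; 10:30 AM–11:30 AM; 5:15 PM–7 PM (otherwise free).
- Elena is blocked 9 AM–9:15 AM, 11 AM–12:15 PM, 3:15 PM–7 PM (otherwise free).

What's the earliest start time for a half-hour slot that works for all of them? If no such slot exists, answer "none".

09:45

Gabriel free: 09:00-10:30, 10:45-17:45 (invert busy blocks within the working day).
Zubin free: 09:00-10:45, 11:30-15:15.
Oona free: 09:15-17:15, 18:00-19:00.
Noa free: 09:45-10:30, 11:30-17:15 (invert busy blocks within the working day).
Elena free: 09:15-11:00, 12:15-15:15 (invert busy blocks within the working day).
Gabriel ∩ Zubin: 09:00-10:30, 11:30-15:15.
Gabriel ∩ Zubin ∩ Oona: 09:15-10:30, 11:30-15:15.
Gabriel ∩ Zubin ∩ Oona ∩ Noa: 09:45-10:30, 11:30-15:15.
Gabriel ∩ Zubin ∩ Oona ∩ Noa ∩ Elena: 09:45-10:30, 12:15-15:15.
The first common window of at least 30 minutes is 09:45-10:30, so the earliest start is 09:45.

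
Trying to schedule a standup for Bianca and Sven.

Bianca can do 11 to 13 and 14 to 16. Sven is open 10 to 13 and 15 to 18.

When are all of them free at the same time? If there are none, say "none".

Bianca ∩ Sven: 11:00-13:00, 15:00-16:00.
Those are the intersection windows.

11:00-13:00, 15:00-16:00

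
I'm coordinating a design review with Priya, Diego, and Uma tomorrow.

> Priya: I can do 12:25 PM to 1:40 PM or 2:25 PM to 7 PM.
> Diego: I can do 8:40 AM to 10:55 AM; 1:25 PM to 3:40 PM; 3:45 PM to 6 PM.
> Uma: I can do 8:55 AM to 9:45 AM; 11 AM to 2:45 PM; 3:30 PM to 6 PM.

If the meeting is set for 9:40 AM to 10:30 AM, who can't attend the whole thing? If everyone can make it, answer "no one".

Priya, Uma

Priya: not fully free for 09:40-10:30. Diego: free for 09:40-10:30. Uma: not fully free for 09:40-10:30.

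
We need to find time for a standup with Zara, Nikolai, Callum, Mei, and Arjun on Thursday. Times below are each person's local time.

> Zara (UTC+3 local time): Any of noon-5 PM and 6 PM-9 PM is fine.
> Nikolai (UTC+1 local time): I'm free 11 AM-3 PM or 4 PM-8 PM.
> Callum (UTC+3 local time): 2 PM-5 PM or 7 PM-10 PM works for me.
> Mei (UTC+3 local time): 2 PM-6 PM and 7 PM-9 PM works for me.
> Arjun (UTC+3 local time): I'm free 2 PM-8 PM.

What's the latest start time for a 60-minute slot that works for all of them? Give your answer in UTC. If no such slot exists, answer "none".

16:00

Zara in UTC: 09:00-14:00, 15:00-18:00 (subtract 3h to convert from UTC+3).
Nikolai in UTC: 10:00-14:00, 15:00-19:00 (subtract 1h to convert from UTC+1).
Callum in UTC: 11:00-14:00, 16:00-19:00 (subtract 3h to convert from UTC+3).
Mei in UTC: 11:00-15:00, 16:00-18:00 (subtract 3h to convert from UTC+3).
Arjun in UTC: 11:00-17:00 (subtract 3h to convert from UTC+3).
Zara ∩ Nikolai: 10:00-14:00, 15:00-18:00.
Zara ∩ Nikolai ∩ Callum: 11:00-14:00, 16:00-18:00.
Zara ∩ Nikolai ∩ Callum ∩ Mei: 11:00-14:00, 16:00-18:00.
Zara ∩ Nikolai ∩ Callum ∩ Mei ∩ Arjun: 11:00-14:00, 16:00-17:00.
The last common window of at least 60 minutes is 16:00-17:00; a 60-minute meeting can start as late as 16:00 and still end by 17:00.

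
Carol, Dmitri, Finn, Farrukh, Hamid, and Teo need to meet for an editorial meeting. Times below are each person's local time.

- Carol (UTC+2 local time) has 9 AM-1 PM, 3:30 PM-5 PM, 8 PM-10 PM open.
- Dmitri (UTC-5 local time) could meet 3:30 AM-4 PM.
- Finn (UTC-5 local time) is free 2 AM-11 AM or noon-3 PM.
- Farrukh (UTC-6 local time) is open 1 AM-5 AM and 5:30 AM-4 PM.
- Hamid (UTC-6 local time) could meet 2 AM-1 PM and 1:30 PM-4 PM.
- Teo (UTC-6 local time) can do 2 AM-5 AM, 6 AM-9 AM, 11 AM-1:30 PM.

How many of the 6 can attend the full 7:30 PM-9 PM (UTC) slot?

3

Carol in UTC: 07:00-11:00, 13:30-15:00, 18:00-20:00 (subtract 2h to convert from UTC+2).
Dmitri in UTC: 08:30-21:00 (add 5h to convert from UTC-5).
Finn in UTC: 07:00-16:00, 17:00-20:00 (add 5h to convert from UTC-5).
Farrukh in UTC: 07:00-11:00, 11:30-22:00 (add 6h to convert from UTC-6).
Hamid in UTC: 08:00-19:00, 19:30-22:00 (add 6h to convert from UTC-6).
Teo in UTC: 08:00-11:00, 12:00-15:00, 17:00-19:30 (add 6h to convert from UTC-6).
Dmitri, Farrukh, and Hamid can make the full 19:30-21:00 slot — that's 3.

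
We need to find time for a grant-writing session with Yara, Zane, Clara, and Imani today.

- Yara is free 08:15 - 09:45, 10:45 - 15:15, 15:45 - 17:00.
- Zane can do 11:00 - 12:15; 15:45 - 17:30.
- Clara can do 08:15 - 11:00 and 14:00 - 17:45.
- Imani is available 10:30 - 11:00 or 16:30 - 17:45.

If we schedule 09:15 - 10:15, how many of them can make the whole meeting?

1

Clara can make the full 09:15-10:15 slot — that's 1.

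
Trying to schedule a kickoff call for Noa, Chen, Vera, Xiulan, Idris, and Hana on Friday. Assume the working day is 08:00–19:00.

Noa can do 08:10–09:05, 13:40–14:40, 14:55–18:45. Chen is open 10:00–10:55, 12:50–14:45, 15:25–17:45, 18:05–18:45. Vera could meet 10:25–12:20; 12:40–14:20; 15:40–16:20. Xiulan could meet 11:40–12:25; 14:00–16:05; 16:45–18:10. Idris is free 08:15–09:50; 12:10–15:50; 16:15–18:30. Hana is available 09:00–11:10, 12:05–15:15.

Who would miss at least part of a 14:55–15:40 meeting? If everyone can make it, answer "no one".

Noa: free for 14:55-15:40. Chen: not fully free for 14:55-15:40. Vera: not fully free for 14:55-15:40. Xiulan: free for 14:55-15:40. Idris: free for 14:55-15:40. Hana: not fully free for 14:55-15:40.

Chen, Hana, Vera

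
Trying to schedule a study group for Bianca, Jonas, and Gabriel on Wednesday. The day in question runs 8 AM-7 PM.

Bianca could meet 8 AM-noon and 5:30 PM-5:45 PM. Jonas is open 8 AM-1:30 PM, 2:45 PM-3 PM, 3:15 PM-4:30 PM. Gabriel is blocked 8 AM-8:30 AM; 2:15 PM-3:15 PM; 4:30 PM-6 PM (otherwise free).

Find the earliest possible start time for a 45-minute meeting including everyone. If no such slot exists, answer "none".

08:30

Bianca free: 08:00-12:00, 17:30-17:45.
Jonas free: 08:00-13:30, 14:45-15:00, 15:15-16:30.
Gabriel free: 08:30-14:15, 15:15-16:30, 18:00-19:00 (invert busy blocks within the working day).
Bianca ∩ Jonas: 08:00-12:00.
Bianca ∩ Jonas ∩ Gabriel: 08:30-12:00.
The first common window of at least 45 minutes is 08:30-12:00, so the earliest start is 08:30.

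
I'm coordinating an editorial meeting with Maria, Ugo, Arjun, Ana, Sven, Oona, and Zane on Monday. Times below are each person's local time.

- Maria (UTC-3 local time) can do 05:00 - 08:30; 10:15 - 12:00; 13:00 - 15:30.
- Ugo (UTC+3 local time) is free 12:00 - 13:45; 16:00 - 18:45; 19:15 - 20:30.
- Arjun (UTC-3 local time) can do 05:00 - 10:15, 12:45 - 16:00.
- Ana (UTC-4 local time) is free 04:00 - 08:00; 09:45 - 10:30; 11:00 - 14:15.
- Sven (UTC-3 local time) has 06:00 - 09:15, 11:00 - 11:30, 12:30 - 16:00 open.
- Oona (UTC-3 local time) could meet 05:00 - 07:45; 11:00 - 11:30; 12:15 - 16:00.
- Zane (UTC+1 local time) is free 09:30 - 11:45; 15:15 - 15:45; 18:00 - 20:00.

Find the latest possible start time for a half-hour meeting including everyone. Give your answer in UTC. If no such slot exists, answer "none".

Maria in UTC: 08:00-11:30, 13:15-15:00, 16:00-18:30 (add 3h to convert from UTC-3).
Ugo in UTC: 09:00-10:45, 13:00-15:45, 16:15-17:30 (subtract 3h to convert from UTC+3).
Arjun in UTC: 08:00-13:15, 15:45-19:00 (add 3h to convert from UTC-3).
Ana in UTC: 08:00-12:00, 13:45-14:30, 15:00-18:15 (add 4h to convert from UTC-4).
Sven in UTC: 09:00-12:15, 14:00-14:30, 15:30-19:00 (add 3h to convert from UTC-3).
Oona in UTC: 08:00-10:45, 14:00-14:30, 15:15-19:00 (add 3h to convert from UTC-3).
Zane in UTC: 08:30-10:45, 14:15-14:45, 17:00-19:00 (subtract 1h to convert from UTC+1).
Maria ∩ Ugo: 09:00-10:45, 13:15-15:00, 16:15-17:30.
Maria ∩ Ugo ∩ Arjun: 09:00-10:45, 16:15-17:30.
Maria ∩ Ugo ∩ Arjun ∩ Ana: 09:00-10:45, 16:15-17:30.
Maria ∩ Ugo ∩ Arjun ∩ Ana ∩ Sven: 09:00-10:45, 16:15-17:30.
Maria ∩ Ugo ∩ Arjun ∩ Ana ∩ Sven ∩ Oona: 09:00-10:45, 16:15-17:30.
Maria ∩ Ugo ∩ Arjun ∩ Ana ∩ Sven ∩ Oona ∩ Zane: 09:00-10:45, 17:00-17:30.
The last common window of at least 30 minutes is 17:00-17:30; a 30-minute meeting can start as late as 17:00 and still end by 17:30.

17:00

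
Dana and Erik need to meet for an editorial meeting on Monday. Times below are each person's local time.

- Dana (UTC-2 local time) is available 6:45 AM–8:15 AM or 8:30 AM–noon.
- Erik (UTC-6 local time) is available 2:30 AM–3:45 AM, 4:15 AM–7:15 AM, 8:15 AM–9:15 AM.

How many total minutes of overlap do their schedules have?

225

Dana in UTC: 08:45-10:15, 10:30-14:00 (add 2h to convert from UTC-2).
Erik in UTC: 08:30-09:45, 10:15-13:15, 14:15-15:15 (add 6h to convert from UTC-6).
Dana ∩ Erik: 08:45-09:45, 10:30-13:15.
Summing the common windows: 60 + 165 = 225 minutes.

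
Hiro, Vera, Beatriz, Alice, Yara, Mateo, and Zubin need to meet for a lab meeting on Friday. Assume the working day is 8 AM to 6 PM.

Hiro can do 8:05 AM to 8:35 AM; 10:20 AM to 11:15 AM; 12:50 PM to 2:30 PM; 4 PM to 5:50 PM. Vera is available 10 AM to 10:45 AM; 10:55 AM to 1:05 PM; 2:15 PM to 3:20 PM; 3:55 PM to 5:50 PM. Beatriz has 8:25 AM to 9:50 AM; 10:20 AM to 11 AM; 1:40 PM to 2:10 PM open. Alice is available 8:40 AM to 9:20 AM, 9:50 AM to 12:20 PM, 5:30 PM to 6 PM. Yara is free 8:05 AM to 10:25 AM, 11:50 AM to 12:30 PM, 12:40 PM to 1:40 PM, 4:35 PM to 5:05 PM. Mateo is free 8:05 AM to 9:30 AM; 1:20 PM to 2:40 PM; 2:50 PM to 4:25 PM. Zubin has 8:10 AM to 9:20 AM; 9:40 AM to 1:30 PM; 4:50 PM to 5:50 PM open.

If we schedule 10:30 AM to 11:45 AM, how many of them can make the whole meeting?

2

Alice and Zubin can make the full 10:30-11:45 slot — that's 2.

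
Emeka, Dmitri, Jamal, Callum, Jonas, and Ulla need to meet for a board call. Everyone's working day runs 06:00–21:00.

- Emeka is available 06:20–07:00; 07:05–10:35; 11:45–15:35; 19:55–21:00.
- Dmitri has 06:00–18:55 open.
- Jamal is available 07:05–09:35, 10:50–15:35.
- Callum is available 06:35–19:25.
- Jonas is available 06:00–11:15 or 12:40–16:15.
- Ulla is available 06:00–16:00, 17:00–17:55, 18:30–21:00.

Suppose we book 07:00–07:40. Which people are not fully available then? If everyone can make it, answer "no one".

Emeka, Jamal

Emeka: not fully free for 07:00-07:40. Dmitri: free for 07:00-07:40. Jamal: not fully free for 07:00-07:40. Callum: free for 07:00-07:40. Jonas: free for 07:00-07:40. Ulla: free for 07:00-07:40.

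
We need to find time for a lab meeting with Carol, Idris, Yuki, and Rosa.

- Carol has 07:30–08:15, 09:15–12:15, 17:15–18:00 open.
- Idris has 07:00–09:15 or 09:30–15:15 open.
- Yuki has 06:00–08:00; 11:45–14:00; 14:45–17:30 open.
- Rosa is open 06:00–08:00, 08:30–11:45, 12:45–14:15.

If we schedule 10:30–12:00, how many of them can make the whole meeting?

Carol and Idris can make the full 10:30-12:00 slot — that's 2.

2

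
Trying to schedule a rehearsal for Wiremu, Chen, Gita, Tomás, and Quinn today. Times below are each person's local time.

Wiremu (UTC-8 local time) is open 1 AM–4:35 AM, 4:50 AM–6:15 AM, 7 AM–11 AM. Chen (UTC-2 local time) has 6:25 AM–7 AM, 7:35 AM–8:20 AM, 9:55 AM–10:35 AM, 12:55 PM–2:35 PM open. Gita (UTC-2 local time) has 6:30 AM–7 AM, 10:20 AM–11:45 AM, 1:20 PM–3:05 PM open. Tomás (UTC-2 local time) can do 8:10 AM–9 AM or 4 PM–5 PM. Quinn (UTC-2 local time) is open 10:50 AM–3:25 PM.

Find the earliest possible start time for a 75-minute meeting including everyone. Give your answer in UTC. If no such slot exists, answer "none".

none

Wiremu in UTC: 09:00-12:35, 12:50-14:15, 15:00-19:00 (add 8h to convert from UTC-8).
Chen in UTC: 08:25-09:00, 09:35-10:20, 11:55-12:35, 14:55-16:35 (add 2h to convert from UTC-2).
Gita in UTC: 08:30-09:00, 12:20-13:45, 15:20-17:05 (add 2h to convert from UTC-2).
Tomás in UTC: 10:10-11:00, 18:00-19:00 (add 2h to convert from UTC-2).
Quinn in UTC: 12:50-17:25 (add 2h to convert from UTC-2).
Wiremu ∩ Chen: 09:35-10:20, 11:55-12:35, 15:00-16:35.
Wiremu ∩ Chen ∩ Gita: 12:20-12:35, 15:20-16:35.
Wiremu ∩ Chen ∩ Gita ∩ Tomás: ∅.
Wiremu ∩ Chen ∩ Gita ∩ Tomás ∩ Quinn: ∅.
There is no time when everyone is free.
No common window is at least 75 minutes long.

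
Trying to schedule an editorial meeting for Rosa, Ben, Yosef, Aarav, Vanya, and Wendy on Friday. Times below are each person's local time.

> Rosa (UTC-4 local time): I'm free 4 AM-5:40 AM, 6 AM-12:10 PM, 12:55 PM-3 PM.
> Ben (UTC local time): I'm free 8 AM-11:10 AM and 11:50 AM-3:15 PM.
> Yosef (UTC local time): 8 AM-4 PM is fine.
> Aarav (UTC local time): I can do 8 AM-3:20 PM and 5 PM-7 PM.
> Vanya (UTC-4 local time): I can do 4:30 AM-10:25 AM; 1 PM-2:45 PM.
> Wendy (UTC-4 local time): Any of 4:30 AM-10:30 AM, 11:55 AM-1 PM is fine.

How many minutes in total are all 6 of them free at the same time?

295

Rosa in UTC: 08:00-09:40, 10:00-16:10, 16:55-19:00 (add 4h to convert from UTC-4).
Ben in UTC: 08:00-11:10, 11:50-15:15.
Yosef in UTC: 08:00-16:00.
Aarav in UTC: 08:00-15:20, 17:00-19:00.
Vanya in UTC: 08:30-14:25, 17:00-18:45 (add 4h to convert from UTC-4).
Wendy in UTC: 08:30-14:30, 15:55-17:00 (add 4h to convert from UTC-4).
Rosa ∩ Ben: 08:00-09:40, 10:00-11:10, 11:50-15:15.
Rosa ∩ Ben ∩ Yosef: 08:00-09:40, 10:00-11:10, 11:50-15:15.
Rosa ∩ Ben ∩ Yosef ∩ Aarav: 08:00-09:40, 10:00-11:10, 11:50-15:15.
Rosa ∩ Ben ∩ Yosef ∩ Aarav ∩ Vanya: 08:30-09:40, 10:00-11:10, 11:50-14:25.
Rosa ∩ Ben ∩ Yosef ∩ Aarav ∩ Vanya ∩ Wendy: 08:30-09:40, 10:00-11:10, 11:50-14:25.
Summing the common windows: 70 + 70 + 155 = 295 minutes.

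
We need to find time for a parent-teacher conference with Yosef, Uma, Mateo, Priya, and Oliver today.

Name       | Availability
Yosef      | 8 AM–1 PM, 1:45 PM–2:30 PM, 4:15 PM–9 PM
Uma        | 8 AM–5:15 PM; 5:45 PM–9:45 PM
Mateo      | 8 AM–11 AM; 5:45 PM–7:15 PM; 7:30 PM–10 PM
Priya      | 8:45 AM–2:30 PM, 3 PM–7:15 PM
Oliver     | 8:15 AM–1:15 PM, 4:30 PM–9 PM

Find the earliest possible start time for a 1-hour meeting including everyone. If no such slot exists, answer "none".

Yosef ∩ Uma: 08:00-13:00, 13:45-14:30, 16:15-17:15, 17:45-21:00.
Yosef ∩ Uma ∩ Mateo: 08:00-11:00, 17:45-19:15, 19:30-21:00.
Yosef ∩ Uma ∩ Mateo ∩ Priya: 08:45-11:00, 17:45-19:15.
Yosef ∩ Uma ∩ Mateo ∩ Priya ∩ Oliver: 08:45-11:00, 17:45-19:15.
The first common window of at least 60 minutes is 08:45-11:00, so the earliest start is 08:45.

08:45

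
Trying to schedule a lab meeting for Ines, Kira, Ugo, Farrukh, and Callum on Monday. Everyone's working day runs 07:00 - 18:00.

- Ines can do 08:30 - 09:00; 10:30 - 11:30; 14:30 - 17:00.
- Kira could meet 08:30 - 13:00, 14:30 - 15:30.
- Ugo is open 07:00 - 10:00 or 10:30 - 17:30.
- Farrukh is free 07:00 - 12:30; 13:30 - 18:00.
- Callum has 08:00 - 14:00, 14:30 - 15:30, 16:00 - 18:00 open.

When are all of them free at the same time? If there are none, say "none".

08:30-09:00, 10:30-11:30, 14:30-15:30

Ines ∩ Kira: 08:30-09:00, 10:30-11:30, 14:30-15:30.
Ines ∩ Kira ∩ Ugo: 08:30-09:00, 10:30-11:30, 14:30-15:30.
Ines ∩ Kira ∩ Ugo ∩ Farrukh: 08:30-09:00, 10:30-11:30, 14:30-15:30.
Ines ∩ Kira ∩ Ugo ∩ Farrukh ∩ Callum: 08:30-09:00, 10:30-11:30, 14:30-15:30.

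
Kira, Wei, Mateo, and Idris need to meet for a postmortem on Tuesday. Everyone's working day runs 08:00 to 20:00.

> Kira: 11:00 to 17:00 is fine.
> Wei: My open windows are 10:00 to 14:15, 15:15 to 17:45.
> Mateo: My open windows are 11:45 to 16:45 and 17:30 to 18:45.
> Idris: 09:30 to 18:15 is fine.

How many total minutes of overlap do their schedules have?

Kira ∩ Wei: 11:00-14:15, 15:15-17:00.
Kira ∩ Wei ∩ Mateo: 11:45-14:15, 15:15-16:45.
Kira ∩ Wei ∩ Mateo ∩ Idris: 11:45-14:15, 15:15-16:45.
Those are the intersection windows.
Summing the common windows: 150 + 90 = 240 minutes.

240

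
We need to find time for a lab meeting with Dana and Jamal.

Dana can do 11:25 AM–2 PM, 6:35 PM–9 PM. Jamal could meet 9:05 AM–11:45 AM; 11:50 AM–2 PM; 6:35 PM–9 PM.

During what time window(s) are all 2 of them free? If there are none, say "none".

Dana ∩ Jamal: 11:25-11:45, 11:50-14:00, 18:35-21:00.

11:25-11:45, 11:50-14:00, 18:35-21:00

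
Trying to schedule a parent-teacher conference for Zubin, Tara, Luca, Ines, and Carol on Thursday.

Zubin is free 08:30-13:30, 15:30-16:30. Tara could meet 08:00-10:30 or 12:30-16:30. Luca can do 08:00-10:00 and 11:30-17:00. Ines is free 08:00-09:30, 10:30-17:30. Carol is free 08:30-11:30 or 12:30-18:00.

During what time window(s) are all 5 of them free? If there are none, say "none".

08:30-09:30, 12:30-13:30, 15:30-16:30

Zubin ∩ Tara: 08:30-10:30, 12:30-13:30, 15:30-16:30.
Zubin ∩ Tara ∩ Luca: 08:30-10:00, 12:30-13:30, 15:30-16:30.
Zubin ∩ Tara ∩ Luca ∩ Ines: 08:30-09:30, 12:30-13:30, 15:30-16:30.
Zubin ∩ Tara ∩ Luca ∩ Ines ∩ Carol: 08:30-09:30, 12:30-13:30, 15:30-16:30.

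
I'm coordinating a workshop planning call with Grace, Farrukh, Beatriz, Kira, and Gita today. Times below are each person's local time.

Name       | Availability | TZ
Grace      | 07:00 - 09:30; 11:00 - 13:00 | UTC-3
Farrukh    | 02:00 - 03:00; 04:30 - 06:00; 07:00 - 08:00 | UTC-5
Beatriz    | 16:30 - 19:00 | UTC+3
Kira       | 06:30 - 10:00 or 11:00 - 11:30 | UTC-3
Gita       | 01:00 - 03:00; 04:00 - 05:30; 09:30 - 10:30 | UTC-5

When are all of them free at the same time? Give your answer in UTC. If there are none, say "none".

none

Grace in UTC: 10:00-12:30, 14:00-16:00 (add 3h to convert from UTC-3).
Farrukh in UTC: 07:00-08:00, 09:30-11:00, 12:00-13:00 (add 5h to convert from UTC-5).
Beatriz in UTC: 13:30-16:00 (subtract 3h to convert from UTC+3).
Kira in UTC: 09:30-13:00, 14:00-14:30 (add 3h to convert from UTC-3).
Gita in UTC: 06:00-08:00, 09:00-10:30, 14:30-15:30 (add 5h to convert from UTC-5).
Grace ∩ Farrukh: 10:00-11:00, 12:00-12:30.
Grace ∩ Farrukh ∩ Beatriz: ∅.
Grace ∩ Farrukh ∩ Beatriz ∩ Kira: ∅.
Grace ∩ Farrukh ∩ Beatriz ∩ Kira ∩ Gita: ∅.
There is no time when everyone is free.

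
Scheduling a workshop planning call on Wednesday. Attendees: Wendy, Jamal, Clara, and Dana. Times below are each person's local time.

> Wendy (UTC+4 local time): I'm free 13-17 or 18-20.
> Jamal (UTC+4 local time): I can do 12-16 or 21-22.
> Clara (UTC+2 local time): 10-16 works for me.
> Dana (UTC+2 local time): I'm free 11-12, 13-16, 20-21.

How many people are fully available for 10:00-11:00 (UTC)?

3

Wendy in UTC: 09:00-13:00, 14:00-16:00 (subtract 4h to convert from UTC+4).
Jamal in UTC: 08:00-12:00, 17:00-18:00 (subtract 4h to convert from UTC+4).
Clara in UTC: 08:00-14:00 (subtract 2h to convert from UTC+2).
Dana in UTC: 09:00-10:00, 11:00-14:00, 18:00-19:00 (subtract 2h to convert from UTC+2).
Wendy, Jamal, and Clara can make the full 10:00-11:00 slot — that's 3.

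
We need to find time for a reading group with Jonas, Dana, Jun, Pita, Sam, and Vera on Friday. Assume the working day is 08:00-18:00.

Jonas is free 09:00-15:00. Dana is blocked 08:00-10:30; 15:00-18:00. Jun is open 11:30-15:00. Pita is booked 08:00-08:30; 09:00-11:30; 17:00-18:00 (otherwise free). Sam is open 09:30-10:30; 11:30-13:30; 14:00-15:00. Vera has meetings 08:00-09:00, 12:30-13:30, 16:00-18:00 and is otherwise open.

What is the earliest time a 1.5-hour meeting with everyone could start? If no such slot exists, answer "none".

Jonas free: 09:00-15:00.
Dana free: 10:30-15:00 (invert busy blocks within the working day).
Jun free: 11:30-15:00.
Pita free: 08:30-09:00, 11:30-17:00 (invert busy blocks within the working day).
Sam free: 09:30-10:30, 11:30-13:30, 14:00-15:00.
Vera free: 09:00-12:30, 13:30-16:00 (invert busy blocks within the working day).
Jonas ∩ Dana: 10:30-15:00.
Jonas ∩ Dana ∩ Jun: 11:30-15:00.
Jonas ∩ Dana ∩ Jun ∩ Pita: 11:30-15:00.
Jonas ∩ Dana ∩ Jun ∩ Pita ∩ Sam: 11:30-13:30, 14:00-15:00.
Jonas ∩ Dana ∩ Jun ∩ Pita ∩ Sam ∩ Vera: 11:30-12:30, 14:00-15:00.
So the common availability across everyone is 11:30-12:30, 14:00-15:00.
No common window is at least 90 minutes long.

none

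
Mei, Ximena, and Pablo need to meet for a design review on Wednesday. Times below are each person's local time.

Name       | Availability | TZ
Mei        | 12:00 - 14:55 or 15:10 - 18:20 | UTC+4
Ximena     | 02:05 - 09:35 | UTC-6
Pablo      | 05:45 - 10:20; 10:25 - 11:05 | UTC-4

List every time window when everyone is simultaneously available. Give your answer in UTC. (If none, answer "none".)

Mei in UTC: 08:00-10:55, 11:10-14:20 (subtract 4h to convert from UTC+4).
Ximena in UTC: 08:05-15:35 (add 6h to convert from UTC-6).
Pablo in UTC: 09:45-14:20, 14:25-15:05 (add 4h to convert from UTC-4).
Mei ∩ Ximena: 08:05-10:55, 11:10-14:20.
Mei ∩ Ximena ∩ Pablo: 09:45-10:55, 11:10-14:20.

09:45-10:55, 11:10-14:20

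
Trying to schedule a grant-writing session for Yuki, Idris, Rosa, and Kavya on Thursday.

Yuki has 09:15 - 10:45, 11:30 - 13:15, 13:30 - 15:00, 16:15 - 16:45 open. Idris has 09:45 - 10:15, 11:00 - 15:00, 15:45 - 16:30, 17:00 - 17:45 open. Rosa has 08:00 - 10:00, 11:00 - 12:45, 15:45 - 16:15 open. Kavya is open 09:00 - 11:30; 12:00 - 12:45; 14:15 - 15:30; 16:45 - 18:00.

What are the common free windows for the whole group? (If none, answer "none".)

Yuki ∩ Idris: 09:45-10:15, 11:30-13:15, 13:30-15:00, 16:15-16:30.
Yuki ∩ Idris ∩ Rosa: 09:45-10:00, 11:30-12:45.
Yuki ∩ Idris ∩ Rosa ∩ Kavya: 09:45-10:00, 12:00-12:45.

09:45-10:00, 12:00-12:45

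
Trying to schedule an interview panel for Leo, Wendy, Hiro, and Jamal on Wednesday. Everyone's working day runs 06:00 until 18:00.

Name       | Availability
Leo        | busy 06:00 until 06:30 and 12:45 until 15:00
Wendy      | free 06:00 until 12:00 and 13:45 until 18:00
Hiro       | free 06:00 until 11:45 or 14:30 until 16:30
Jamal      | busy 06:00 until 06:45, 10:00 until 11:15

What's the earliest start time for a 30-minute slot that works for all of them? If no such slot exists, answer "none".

06:45

Leo free: 06:30-12:45, 15:00-18:00 (invert busy blocks within the working day).
Wendy free: 06:00-12:00, 13:45-18:00.
Hiro free: 06:00-11:45, 14:30-16:30.
Jamal free: 06:45-10:00, 11:15-18:00 (invert busy blocks within the working day).
Leo ∩ Wendy: 06:30-12:00, 15:00-18:00.
Leo ∩ Wendy ∩ Hiro: 06:30-11:45, 15:00-16:30.
Leo ∩ Wendy ∩ Hiro ∩ Jamal: 06:45-10:00, 11:15-11:45, 15:00-16:30.
Those are the intersection windows.
The first common window of at least 30 minutes is 06:45-10:00, so the earliest start is 06:45.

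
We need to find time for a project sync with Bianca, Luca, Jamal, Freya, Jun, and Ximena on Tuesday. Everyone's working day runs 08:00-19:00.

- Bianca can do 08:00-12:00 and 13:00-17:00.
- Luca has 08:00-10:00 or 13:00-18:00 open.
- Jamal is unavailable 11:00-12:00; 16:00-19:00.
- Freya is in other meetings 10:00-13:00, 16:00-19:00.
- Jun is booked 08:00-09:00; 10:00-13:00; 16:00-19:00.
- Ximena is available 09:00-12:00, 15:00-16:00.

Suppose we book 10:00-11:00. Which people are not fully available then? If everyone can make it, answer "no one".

Freya, Jun, Luca

Bianca free: 08:00-12:00, 13:00-17:00.
Luca free: 08:00-10:00, 13:00-18:00.
Jamal free: 08:00-11:00, 12:00-16:00 (invert busy blocks within the working day).
Freya free: 08:00-10:00, 13:00-16:00 (invert busy blocks within the working day).
Jun free: 09:00-10:00, 13:00-16:00 (invert busy blocks within the working day).
Ximena free: 09:00-12:00, 15:00-16:00.
Bianca: free for 10:00-11:00. Luca: not fully free for 10:00-11:00. Jamal: free for 10:00-11:00. Freya: not fully free for 10:00-11:00. Jun: not fully free for 10:00-11:00. Ximena: free for 10:00-11:00.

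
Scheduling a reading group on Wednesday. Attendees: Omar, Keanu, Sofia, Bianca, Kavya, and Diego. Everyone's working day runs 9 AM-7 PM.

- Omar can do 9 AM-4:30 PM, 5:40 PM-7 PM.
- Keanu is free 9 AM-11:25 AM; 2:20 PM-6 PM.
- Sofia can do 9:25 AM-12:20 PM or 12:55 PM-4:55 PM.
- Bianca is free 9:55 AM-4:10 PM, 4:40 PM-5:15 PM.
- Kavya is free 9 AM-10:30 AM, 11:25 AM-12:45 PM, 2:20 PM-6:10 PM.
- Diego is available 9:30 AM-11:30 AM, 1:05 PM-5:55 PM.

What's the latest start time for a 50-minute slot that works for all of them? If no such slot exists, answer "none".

Omar ∩ Keanu: 09:00-11:25, 14:20-16:30, 17:40-18:00.
Omar ∩ Keanu ∩ Sofia: 09:25-11:25, 14:20-16:30.
Omar ∩ Keanu ∩ Sofia ∩ Bianca: 09:55-11:25, 14:20-16:10.
Omar ∩ Keanu ∩ Sofia ∩ Bianca ∩ Kavya: 09:55-10:30, 14:20-16:10.
Omar ∩ Keanu ∩ Sofia ∩ Bianca ∩ Kavya ∩ Diego: 09:55-10:30, 14:20-16:10.
The last common window of at least 50 minutes is 14:20-16:10; a 50-minute meeting can start as late as 15:20 and still end by 16:10.

15:20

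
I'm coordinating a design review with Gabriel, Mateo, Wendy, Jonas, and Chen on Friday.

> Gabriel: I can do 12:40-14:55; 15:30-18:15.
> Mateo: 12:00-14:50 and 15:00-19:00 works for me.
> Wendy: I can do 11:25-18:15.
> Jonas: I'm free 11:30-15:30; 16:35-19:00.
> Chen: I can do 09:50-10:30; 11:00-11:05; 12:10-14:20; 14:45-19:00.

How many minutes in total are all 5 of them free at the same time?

Gabriel ∩ Mateo: 12:40-14:50, 15:30-18:15.
Gabriel ∩ Mateo ∩ Wendy: 12:40-14:50, 15:30-18:15.
Gabriel ∩ Mateo ∩ Wendy ∩ Jonas: 12:40-14:50, 16:35-18:15.
Gabriel ∩ Mateo ∩ Wendy ∩ Jonas ∩ Chen: 12:40-14:20, 14:45-14:50, 16:35-18:15.
Those are the intersection windows.
Summing the common windows: 100 + 5 + 100 = 205 minutes.

205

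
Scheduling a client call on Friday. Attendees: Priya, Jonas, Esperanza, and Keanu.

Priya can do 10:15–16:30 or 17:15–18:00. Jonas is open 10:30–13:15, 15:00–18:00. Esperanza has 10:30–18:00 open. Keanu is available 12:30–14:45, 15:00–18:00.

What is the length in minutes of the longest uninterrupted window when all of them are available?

90

Priya ∩ Jonas: 10:30-13:15, 15:00-16:30, 17:15-18:00.
Priya ∩ Jonas ∩ Esperanza: 10:30-13:15, 15:00-16:30, 17:15-18:00.
Priya ∩ Jonas ∩ Esperanza ∩ Keanu: 12:30-13:15, 15:00-16:30, 17:15-18:00.
Those are the intersection windows.
The longest is 15:00-16:30 at 90 minutes.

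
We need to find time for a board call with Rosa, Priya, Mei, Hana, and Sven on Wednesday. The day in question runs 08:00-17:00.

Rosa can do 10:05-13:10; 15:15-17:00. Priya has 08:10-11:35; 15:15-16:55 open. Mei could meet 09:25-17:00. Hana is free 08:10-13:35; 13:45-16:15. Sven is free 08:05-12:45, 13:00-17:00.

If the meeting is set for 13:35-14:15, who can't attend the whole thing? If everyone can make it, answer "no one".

Rosa: not fully free for 13:35-14:15. Priya: not fully free for 13:35-14:15. Mei: free for 13:35-14:15. Hana: not fully free for 13:35-14:15. Sven: free for 13:35-14:15.

Hana, Priya, Rosa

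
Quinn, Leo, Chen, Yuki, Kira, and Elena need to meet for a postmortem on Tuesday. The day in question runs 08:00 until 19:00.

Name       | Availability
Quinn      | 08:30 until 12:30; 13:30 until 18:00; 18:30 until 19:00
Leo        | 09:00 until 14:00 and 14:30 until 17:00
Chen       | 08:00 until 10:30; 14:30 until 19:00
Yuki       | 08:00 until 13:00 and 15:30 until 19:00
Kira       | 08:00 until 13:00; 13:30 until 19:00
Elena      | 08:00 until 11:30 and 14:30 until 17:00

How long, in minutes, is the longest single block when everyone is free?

Quinn ∩ Leo: 09:00-12:30, 13:30-14:00, 14:30-17:00.
Quinn ∩ Leo ∩ Chen: 09:00-10:30, 14:30-17:00.
Quinn ∩ Leo ∩ Chen ∩ Yuki: 09:00-10:30, 15:30-17:00.
Quinn ∩ Leo ∩ Chen ∩ Yuki ∩ Kira: 09:00-10:30, 15:30-17:00.
Quinn ∩ Leo ∩ Chen ∩ Yuki ∩ Kira ∩ Elena: 09:00-10:30, 15:30-17:00.
The longest is 09:00-10:30 at 90 minutes.

90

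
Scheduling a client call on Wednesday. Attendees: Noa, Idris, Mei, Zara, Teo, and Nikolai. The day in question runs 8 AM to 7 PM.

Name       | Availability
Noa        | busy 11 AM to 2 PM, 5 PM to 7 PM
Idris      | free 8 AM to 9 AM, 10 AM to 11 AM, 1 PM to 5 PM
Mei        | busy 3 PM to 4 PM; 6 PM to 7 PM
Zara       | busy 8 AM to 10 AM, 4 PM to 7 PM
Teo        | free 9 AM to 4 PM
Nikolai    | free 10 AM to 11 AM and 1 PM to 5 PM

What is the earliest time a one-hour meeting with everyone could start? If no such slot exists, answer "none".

Noa free: 08:00-11:00, 14:00-17:00 (invert busy blocks within the working day).
Idris free: 08:00-09:00, 10:00-11:00, 13:00-17:00.
Mei free: 08:00-15:00, 16:00-18:00 (invert busy blocks within the working day).
Zara free: 10:00-16:00 (invert busy blocks within the working day).
Teo free: 09:00-16:00.
Nikolai free: 10:00-11:00, 13:00-17:00.
Noa ∩ Idris: 08:00-09:00, 10:00-11:00, 14:00-17:00.
Noa ∩ Idris ∩ Mei: 08:00-09:00, 10:00-11:00, 14:00-15:00, 16:00-17:00.
Noa ∩ Idris ∩ Mei ∩ Zara: 10:00-11:00, 14:00-15:00.
Noa ∩ Idris ∩ Mei ∩ Zara ∩ Teo: 10:00-11:00, 14:00-15:00.
Noa ∩ Idris ∩ Mei ∩ Zara ∩ Teo ∩ Nikolai: 10:00-11:00, 14:00-15:00.
The first common window of at least 60 minutes is 10:00-11:00, so the earliest start is 10:00.

10:00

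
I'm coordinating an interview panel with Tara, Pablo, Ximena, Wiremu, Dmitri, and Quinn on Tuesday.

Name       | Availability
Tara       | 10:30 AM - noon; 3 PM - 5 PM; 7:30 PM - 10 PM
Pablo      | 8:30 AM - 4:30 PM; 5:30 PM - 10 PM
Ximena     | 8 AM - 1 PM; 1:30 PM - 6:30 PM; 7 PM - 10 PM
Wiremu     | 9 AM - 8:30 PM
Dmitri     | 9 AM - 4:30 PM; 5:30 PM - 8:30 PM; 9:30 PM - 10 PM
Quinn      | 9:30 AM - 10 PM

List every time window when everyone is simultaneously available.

Tara ∩ Pablo: 10:30-12:00, 15:00-16:30, 19:30-22:00.
Tara ∩ Pablo ∩ Ximena: 10:30-12:00, 15:00-16:30, 19:30-22:00.
Tara ∩ Pablo ∩ Ximena ∩ Wiremu: 10:30-12:00, 15:00-16:30, 19:30-20:30.
Tara ∩ Pablo ∩ Ximena ∩ Wiremu ∩ Dmitri: 10:30-12:00, 15:00-16:30, 19:30-20:30.
Tara ∩ Pablo ∩ Ximena ∩ Wiremu ∩ Dmitri ∩ Quinn: 10:30-12:00, 15:00-16:30, 19:30-20:30.

10:30-12:00, 15:00-16:30, 19:30-20:30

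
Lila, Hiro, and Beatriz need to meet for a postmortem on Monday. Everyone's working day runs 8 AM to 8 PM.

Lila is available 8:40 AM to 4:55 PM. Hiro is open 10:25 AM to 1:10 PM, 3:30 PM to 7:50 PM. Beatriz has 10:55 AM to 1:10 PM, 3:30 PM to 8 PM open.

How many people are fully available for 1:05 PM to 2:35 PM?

Lila can make the full 13:05-14:35 slot — that's 1.

1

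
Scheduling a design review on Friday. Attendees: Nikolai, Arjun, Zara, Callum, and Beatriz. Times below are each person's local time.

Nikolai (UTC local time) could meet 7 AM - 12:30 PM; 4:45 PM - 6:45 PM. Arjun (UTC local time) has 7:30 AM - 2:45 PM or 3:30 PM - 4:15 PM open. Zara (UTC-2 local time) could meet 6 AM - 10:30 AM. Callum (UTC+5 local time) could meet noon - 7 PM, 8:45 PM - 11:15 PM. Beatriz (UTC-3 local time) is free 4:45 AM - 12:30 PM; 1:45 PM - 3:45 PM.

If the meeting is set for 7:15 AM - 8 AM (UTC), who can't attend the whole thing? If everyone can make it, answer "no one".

Nikolai in UTC: 07:00-12:30, 16:45-18:45.
Arjun in UTC: 07:30-14:45, 15:30-16:15.
Zara in UTC: 08:00-12:30 (add 2h to convert from UTC-2).
Callum in UTC: 07:00-14:00, 15:45-18:15 (subtract 5h to convert from UTC+5).
Beatriz in UTC: 07:45-15:30, 16:45-18:45 (add 3h to convert from UTC-3).
Nikolai: free for 07:15-08:00. Arjun: not fully free for 07:15-08:00. Zara: not fully free for 07:15-08:00. Callum: free for 07:15-08:00. Beatriz: not fully free for 07:15-08:00.

Arjun, Beatriz, Zara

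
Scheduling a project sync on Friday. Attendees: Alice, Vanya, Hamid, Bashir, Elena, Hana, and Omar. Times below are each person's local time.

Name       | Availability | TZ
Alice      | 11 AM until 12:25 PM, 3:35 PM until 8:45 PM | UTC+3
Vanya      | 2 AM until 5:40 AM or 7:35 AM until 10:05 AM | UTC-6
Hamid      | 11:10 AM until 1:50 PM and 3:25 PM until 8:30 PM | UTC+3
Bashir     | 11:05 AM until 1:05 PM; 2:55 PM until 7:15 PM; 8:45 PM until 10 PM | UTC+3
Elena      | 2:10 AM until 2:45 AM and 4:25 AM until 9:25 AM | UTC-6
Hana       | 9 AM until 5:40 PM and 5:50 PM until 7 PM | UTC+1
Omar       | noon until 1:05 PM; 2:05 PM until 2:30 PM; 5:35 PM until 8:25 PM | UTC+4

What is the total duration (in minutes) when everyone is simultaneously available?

Alice in UTC: 08:00-09:25, 12:35-17:45 (subtract 3h to convert from UTC+3).
Vanya in UTC: 08:00-11:40, 13:35-16:05 (add 6h to convert from UTC-6).
Hamid in UTC: 08:10-10:50, 12:25-17:30 (subtract 3h to convert from UTC+3).
Bashir in UTC: 08:05-10:05, 11:55-16:15, 17:45-19:00 (subtract 3h to convert from UTC+3).
Elena in UTC: 08:10-08:45, 10:25-15:25 (add 6h to convert from UTC-6).
Hana in UTC: 08:00-16:40, 16:50-18:00 (subtract 1h to convert from UTC+1).
Omar in UTC: 08:00-09:05, 10:05-10:30, 13:35-16:25 (subtract 4h to convert from UTC+4).
Alice ∩ Vanya: 08:00-09:25, 13:35-16:05.
Alice ∩ Vanya ∩ Hamid: 08:10-09:25, 13:35-16:05.
Alice ∩ Vanya ∩ Hamid ∩ Bashir: 08:10-09:25, 13:35-16:05.
Alice ∩ Vanya ∩ Hamid ∩ Bashir ∩ Elena: 08:10-08:45, 13:35-15:25.
Alice ∩ Vanya ∩ Hamid ∩ Bashir ∩ Elena ∩ Hana: 08:10-08:45, 13:35-15:25.
Alice ∩ Vanya ∩ Hamid ∩ Bashir ∩ Elena ∩ Hana ∩ Omar: 08:10-08:45, 13:35-15:25.
Summing the common windows: 35 + 110 = 145 minutes.

145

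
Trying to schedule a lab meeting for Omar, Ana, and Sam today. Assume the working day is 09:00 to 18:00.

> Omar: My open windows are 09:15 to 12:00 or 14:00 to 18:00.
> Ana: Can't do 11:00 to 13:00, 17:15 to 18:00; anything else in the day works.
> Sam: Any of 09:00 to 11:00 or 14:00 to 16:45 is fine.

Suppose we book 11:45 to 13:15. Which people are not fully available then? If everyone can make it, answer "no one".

Omar free: 09:15-12:00, 14:00-18:00.
Ana free: 09:00-11:00, 13:00-17:15 (invert busy blocks within the working day).
Sam free: 09:00-11:00, 14:00-16:45.
Omar: not fully free for 11:45-13:15. Ana: not fully free for 11:45-13:15. Sam: not fully free for 11:45-13:15.

Ana, Omar, Sam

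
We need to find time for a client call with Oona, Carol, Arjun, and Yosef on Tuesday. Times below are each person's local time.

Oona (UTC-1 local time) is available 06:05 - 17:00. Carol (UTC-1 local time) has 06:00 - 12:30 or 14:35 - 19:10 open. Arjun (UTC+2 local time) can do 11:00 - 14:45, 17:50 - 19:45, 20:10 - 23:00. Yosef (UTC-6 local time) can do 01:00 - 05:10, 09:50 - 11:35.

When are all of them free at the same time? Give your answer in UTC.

Oona in UTC: 07:05-18:00 (add 1h to convert from UTC-1).
Carol in UTC: 07:00-13:30, 15:35-20:10 (add 1h to convert from UTC-1).
Arjun in UTC: 09:00-12:45, 15:50-17:45, 18:10-21:00 (subtract 2h to convert from UTC+2).
Yosef in UTC: 07:00-11:10, 15:50-17:35 (add 6h to convert from UTC-6).
Oona ∩ Carol: 07:05-13:30, 15:35-18:00.
Oona ∩ Carol ∩ Arjun: 09:00-12:45, 15:50-17:45.
Oona ∩ Carol ∩ Arjun ∩ Yosef: 09:00-11:10, 15:50-17:35.

09:00-11:10, 15:50-17:35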